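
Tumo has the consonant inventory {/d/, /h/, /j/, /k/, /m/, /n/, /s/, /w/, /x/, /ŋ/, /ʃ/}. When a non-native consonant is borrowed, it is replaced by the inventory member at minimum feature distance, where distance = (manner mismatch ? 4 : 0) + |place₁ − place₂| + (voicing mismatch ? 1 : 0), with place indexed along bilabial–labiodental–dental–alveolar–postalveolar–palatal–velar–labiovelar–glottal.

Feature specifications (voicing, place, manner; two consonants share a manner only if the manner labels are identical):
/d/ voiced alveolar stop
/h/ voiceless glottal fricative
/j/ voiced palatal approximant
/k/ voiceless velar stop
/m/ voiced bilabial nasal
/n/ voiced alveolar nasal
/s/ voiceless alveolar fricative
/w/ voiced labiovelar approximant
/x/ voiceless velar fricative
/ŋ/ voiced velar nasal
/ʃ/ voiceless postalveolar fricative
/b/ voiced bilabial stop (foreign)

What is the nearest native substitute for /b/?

/d/ is closest: same manner (stop), place distance 3 (bilabial→alveolar), same voicing; total 3. Next closest is /m/ at distance 4.

d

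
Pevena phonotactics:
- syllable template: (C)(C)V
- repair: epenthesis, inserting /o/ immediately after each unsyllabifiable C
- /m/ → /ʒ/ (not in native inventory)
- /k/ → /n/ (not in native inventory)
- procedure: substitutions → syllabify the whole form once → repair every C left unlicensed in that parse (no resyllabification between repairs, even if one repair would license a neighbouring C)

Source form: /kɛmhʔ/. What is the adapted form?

nɛʒohoʔo

Substitution: /k/ → /n/, /m/ → /ʒ/, giving /nɛʒhʔ/.
Syllabifying with onset maximization leaves /ʒ/, /h/, /ʔ/ stranded (no codas are permitted; onsets may contain at most 2 consonants).
Epenthesis after each stranded consonant: /ʒ/ → /ʒo/, /h/ → /ho/, /ʔ/ → /ʔo/.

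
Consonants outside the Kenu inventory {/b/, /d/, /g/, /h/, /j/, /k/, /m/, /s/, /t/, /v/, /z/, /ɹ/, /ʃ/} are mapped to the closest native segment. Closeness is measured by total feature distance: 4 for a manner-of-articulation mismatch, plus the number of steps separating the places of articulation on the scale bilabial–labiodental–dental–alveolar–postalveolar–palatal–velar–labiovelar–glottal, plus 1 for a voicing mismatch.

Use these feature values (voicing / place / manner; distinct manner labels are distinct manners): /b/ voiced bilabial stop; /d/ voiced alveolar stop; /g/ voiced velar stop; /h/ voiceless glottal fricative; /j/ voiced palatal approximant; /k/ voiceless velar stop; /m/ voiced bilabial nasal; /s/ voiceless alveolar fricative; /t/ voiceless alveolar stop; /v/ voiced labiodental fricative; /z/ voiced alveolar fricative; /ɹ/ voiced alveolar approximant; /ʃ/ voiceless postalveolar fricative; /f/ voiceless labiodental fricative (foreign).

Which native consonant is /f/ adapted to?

v

/v/ is closest: same manner (fricative), place distance 0 (labiodental→labiodental), voicing differs (+1); total 1. Next closest is /s/ at distance 2.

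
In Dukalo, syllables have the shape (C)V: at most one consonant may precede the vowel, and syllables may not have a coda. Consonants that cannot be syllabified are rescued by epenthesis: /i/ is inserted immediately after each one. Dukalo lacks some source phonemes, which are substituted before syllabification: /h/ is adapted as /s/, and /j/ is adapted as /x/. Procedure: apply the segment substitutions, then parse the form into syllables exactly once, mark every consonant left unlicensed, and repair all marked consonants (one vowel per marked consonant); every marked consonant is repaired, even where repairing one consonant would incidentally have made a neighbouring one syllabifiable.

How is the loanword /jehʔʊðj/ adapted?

xesiʔʊðixi

Substitution: /j/ → /x/, /h/ → /s/, giving /xesʔʊðx/.
The consonants /s/, /ð/, /x/ cannot be parsed into a legal (C)V syllable (no codas are permitted; onsets are limited to one consonant).
Epenthesis after each stranded consonant: /s/ → /si/, /ð/ → /ði/, /x/ → /xi/.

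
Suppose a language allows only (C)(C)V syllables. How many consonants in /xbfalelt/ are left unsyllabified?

3

Under (C)(C)V, the unsyllabifiable consonants are /x/, /l/, /t/ (no codas are permitted; onsets may contain at most 2 consonants).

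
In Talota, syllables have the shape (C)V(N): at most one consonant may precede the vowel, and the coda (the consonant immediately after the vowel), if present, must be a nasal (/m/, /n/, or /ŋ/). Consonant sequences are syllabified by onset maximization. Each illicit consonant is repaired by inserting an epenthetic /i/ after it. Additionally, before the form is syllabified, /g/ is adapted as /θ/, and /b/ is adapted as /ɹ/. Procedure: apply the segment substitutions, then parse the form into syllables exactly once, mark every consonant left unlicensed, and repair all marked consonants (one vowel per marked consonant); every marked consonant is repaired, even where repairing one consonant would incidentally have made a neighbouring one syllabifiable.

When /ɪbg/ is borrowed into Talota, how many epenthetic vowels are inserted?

2

After substitution the input is /ɪɹθ/.
The unsyllabifiable consonants are /ɹ/, /θ/; each receives one epenthetic vowel.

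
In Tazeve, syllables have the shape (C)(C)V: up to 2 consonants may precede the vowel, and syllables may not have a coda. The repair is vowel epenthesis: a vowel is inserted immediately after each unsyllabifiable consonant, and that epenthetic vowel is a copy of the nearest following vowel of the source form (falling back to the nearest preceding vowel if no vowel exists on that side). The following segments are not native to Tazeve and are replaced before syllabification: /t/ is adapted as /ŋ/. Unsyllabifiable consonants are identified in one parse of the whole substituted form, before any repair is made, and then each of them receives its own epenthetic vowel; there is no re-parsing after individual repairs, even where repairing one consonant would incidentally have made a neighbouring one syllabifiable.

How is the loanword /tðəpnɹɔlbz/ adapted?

ŋðəpɔnɹɔlɔbɔzɔ

Substitution: /t/ → /ŋ/, giving /ŋðəpnɹɔlbz/.
Syllabifying with onset maximization leaves /p/, /l/, /b/, /z/ stranded (no codas are permitted; onsets may contain at most 2 consonants).
Epenthesis after each stranded consonant: /p/ → /pɔ/, /l/ → /lɔ/, /b/ → /bɔ/, /z/ → /zɔ/.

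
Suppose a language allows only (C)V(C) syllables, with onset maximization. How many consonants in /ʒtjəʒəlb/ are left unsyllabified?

3

The consonants /ʒ/, /t/, /b/ cannot be parsed into a legal (C)V(C) syllable (at most one coda consonant is licensed; onsets are limited to one consonant).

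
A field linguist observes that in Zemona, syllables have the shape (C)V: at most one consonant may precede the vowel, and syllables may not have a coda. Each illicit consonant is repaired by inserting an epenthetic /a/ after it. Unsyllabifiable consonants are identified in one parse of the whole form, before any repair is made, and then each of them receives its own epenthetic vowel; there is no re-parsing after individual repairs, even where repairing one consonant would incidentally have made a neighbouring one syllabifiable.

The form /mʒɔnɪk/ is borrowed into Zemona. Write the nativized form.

Syllabifying with onset maximization leaves /m/, /k/ stranded (no codas are permitted; onsets are limited to one consonant).
Inserting the epenthetic vowel yields /m/ → /ma/, /k/ → /ka/.

maʒɔnɪka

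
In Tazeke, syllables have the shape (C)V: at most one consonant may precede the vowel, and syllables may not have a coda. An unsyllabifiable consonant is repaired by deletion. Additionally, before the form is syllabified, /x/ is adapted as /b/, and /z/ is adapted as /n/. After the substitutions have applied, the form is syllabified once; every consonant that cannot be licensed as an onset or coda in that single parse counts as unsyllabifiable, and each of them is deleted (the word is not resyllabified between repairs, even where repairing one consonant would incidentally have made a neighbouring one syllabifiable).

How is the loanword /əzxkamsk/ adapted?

Substitution: /z/ → /n/, /x/ → /b/, giving /ənbkamsk/.
The consonants /n/, /b/, /m/, /s/, /k/ cannot be parsed into a legal (C)V syllable (no codas are permitted; onsets are limited to one consonant).
Deletion applies to /n/, /b/, /m/, /s/, /k/.

əka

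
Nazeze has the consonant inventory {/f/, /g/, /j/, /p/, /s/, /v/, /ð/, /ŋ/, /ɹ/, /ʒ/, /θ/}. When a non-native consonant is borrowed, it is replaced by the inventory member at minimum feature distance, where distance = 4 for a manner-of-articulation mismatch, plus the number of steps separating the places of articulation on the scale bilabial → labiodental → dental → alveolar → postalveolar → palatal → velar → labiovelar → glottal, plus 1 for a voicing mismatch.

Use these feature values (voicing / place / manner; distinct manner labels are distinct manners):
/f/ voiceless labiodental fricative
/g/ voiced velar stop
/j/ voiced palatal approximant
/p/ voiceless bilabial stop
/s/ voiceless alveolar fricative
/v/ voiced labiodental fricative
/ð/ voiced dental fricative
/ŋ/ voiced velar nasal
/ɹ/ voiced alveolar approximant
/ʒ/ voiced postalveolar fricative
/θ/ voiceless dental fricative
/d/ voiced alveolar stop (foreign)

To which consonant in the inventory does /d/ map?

/g/ is closest: same manner (stop), place distance 3 (alveolar→velar), same voicing; total 3. Next closest is /p/ at distance 4.

g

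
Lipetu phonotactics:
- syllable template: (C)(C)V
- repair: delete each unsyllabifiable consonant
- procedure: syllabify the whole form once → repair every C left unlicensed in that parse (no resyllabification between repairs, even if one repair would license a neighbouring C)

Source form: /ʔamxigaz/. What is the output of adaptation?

Under (C)(C)V, the unsyllabifiable consonants are /z/ (no codas are permitted; onsets may contain at most 2 consonants).
Each unlicensed consonant is deleted: /z/.

ʔamxiga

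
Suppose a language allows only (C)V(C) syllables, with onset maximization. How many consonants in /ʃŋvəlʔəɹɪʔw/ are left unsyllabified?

3

The consonants /ʃ/, /ŋ/, /w/ cannot be parsed into a legal (C)V(C) syllable (at most one coda consonant is licensed; onsets are limited to one consonant).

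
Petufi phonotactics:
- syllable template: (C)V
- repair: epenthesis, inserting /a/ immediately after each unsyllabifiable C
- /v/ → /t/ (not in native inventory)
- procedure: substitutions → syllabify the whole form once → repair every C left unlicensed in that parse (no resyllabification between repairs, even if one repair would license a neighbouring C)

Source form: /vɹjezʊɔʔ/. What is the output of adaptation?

taɹajezʊɔʔa

Substitution: /v/ → /t/, giving /tɹjezʊɔʔ/.
Syllabifying with onset maximization leaves /t/, /ɹ/, /ʔ/ stranded (no codas are permitted; onsets are limited to one consonant).
Epenthesis after each stranded consonant: /t/ → /ta/, /ɹ/ → /ɹa/, /ʔ/ → /ʔa/.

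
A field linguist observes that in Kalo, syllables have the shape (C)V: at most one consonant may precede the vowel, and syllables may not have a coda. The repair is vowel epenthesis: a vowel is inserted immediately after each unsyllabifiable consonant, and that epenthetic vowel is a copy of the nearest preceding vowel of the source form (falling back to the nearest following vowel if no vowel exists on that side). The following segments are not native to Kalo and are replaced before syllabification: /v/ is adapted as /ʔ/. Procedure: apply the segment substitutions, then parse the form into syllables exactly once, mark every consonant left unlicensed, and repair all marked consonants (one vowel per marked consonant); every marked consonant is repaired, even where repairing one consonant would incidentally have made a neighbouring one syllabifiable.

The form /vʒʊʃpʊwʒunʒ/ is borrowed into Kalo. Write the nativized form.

Substitution: /v/ → /ʔ/, giving /ʔʒʊʃpʊwʒunʒ/.
The consonants /ʔ/, /ʃ/, /w/, /n/, /ʒ/ cannot be parsed into a legal (C)V syllable (no codas are permitted; onsets are limited to one consonant).
Epenthesis after each stranded consonant: /ʔ/ → /ʔʊ/, /ʃ/ → /ʃʊ/, /w/ → /wʊ/, /n/ → /nu/, /ʒ/ → /ʒu/.

ʔʊʒʊʃʊpʊwʊʒunuʒu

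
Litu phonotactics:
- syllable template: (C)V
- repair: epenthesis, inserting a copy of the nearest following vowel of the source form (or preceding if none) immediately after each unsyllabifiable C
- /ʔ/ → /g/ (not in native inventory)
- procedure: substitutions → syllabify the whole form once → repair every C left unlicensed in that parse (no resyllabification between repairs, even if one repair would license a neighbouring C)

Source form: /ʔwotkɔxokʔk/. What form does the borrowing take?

gowotɔkɔxokogoko

Substitution: /ʔ/ → /g/, giving /gwotkɔxokgk/.
Under (C)V, the unsyllabifiable consonants are /g/, /t/, /k/, /g/, /k/ (no codas are permitted; onsets are limited to one consonant).
Each unlicensed consonant becomes the onset of a new syllable: /g/ → /go/, /t/ → /tɔ/, /k/ → /ko/, /g/ → /go/, /k/ → /ko/.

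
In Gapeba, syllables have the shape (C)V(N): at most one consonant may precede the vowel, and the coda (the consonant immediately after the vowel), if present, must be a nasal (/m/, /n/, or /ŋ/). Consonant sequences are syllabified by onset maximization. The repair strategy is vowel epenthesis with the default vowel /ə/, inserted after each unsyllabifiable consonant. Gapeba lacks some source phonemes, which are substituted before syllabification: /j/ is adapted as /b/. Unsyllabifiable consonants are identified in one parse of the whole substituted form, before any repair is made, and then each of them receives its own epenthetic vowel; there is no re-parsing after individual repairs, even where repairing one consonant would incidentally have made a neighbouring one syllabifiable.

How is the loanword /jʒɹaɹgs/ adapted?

Substitution: /j/ → /b/, giving /bʒɹaɹgs/.
The consonants /b/, /ʒ/, /ɹ/, /g/, /s/ cannot be parsed into a legal (C)V(N) syllable (only a nasal (/m/, /n/, or /ŋ/) is licensed in coda position; onsets are limited to one consonant).
Inserting the epenthetic vowel yields /b/ → /bə/, /ʒ/ → /ʒə/, /ɹ/ → /ɹə/, /g/ → /gə/, /s/ → /sə/.

bəʒəɹaɹəgəsə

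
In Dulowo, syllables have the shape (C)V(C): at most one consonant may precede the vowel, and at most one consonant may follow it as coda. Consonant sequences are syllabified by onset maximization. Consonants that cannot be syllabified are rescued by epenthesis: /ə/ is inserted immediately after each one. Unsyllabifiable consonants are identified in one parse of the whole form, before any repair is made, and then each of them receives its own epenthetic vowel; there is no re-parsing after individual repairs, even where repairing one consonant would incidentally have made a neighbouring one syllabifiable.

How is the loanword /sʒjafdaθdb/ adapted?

Syllabifying with onset maximization leaves /s/, /ʒ/, /d/, /b/ stranded (at most one coda consonant is licensed; onsets are limited to one consonant).
Each unlicensed consonant becomes the onset of a new syllable: /s/ → /sə/, /ʒ/ → /ʒə/, /d/ → /də/, /b/ → /bə/.

səʒəjafdaθdəbə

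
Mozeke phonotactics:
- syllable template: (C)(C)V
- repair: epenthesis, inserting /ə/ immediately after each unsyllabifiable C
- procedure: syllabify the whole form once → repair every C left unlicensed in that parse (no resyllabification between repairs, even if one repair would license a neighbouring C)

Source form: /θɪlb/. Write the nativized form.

Under (C)(C)V, the unsyllabifiable consonants are /l/, /b/ (no codas are permitted; onsets may contain at most 2 consonants).
Inserting the epenthetic vowel yields /l/ → /lə/, /b/ → /bə/.

θɪləbə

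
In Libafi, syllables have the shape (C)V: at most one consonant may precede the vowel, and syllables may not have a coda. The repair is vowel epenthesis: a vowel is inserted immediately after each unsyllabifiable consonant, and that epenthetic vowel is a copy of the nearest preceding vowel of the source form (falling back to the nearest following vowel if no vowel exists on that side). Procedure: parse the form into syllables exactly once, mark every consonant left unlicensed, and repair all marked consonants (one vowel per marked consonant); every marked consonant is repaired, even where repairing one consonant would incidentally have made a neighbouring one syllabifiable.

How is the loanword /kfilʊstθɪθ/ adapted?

Under (C)V, the unsyllabifiable consonants are /k/, /s/, /t/, /θ/ (no codas are permitted; onsets are limited to one consonant).
Each unlicensed consonant becomes the onset of a new syllable: /k/ → /ki/, /s/ → /sʊ/, /t/ → /tʊ/, /θ/ → /θɪ/.

kifilʊsʊtʊθɪθɪ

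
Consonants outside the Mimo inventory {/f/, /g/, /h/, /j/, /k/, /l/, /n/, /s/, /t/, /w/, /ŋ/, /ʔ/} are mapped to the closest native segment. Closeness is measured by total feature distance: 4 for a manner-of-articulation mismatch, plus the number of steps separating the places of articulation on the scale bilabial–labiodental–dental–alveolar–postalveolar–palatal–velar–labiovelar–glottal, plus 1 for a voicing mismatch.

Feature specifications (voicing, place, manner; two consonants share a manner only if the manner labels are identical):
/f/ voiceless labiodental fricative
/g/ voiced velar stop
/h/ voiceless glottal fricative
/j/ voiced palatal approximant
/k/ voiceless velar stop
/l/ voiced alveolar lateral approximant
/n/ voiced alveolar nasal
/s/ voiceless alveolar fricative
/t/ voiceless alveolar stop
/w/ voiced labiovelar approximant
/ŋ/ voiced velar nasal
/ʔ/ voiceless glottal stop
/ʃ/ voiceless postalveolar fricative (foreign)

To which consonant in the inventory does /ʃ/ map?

/s/ is closest: same manner (fricative), place distance 1 (postalveolar→alveolar), same voicing; total 1. Next closest is /f/ at distance 3.

s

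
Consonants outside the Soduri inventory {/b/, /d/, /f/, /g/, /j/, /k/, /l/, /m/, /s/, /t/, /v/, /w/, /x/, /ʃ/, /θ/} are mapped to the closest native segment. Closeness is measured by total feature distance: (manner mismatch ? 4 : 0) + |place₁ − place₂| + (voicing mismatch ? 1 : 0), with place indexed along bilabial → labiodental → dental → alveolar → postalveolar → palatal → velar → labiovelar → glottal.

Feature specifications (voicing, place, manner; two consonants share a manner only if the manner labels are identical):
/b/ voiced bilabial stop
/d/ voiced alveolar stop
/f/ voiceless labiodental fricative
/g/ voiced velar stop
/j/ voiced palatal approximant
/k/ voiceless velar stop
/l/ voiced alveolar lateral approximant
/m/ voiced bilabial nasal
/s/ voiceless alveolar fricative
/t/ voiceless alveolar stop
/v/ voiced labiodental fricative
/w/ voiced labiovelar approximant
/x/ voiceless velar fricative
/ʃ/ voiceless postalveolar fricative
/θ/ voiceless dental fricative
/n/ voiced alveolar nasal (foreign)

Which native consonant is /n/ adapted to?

m

/m/ is closest: same manner (nasal), place distance 3 (alveolar→bilabial), same voicing; total 3. Next closest is /d/ at distance 4.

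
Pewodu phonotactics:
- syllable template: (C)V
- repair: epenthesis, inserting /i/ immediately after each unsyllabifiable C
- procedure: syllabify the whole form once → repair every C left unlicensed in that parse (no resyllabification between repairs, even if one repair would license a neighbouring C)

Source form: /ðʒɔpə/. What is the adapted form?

Syllabifying with onset maximization leaves /ð/ stranded (no codas are permitted; onsets are limited to one consonant).
Each unlicensed consonant becomes the onset of a new syllable: /ð/ → /ði/.

ðiʒɔpə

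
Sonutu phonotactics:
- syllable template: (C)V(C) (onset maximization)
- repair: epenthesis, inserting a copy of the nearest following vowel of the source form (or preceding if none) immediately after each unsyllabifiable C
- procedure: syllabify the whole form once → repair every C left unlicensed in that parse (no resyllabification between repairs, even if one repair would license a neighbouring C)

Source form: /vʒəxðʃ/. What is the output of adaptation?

Under (C)V(C), the unsyllabifiable consonants are /v/, /ð/, /ʃ/ (at most one coda consonant is licensed; onsets are limited to one consonant).
Inserting the epenthetic vowel yields /v/ → /və/, /ð/ → /ðə/, /ʃ/ → /ʃə/.

vəʒəxðəʃə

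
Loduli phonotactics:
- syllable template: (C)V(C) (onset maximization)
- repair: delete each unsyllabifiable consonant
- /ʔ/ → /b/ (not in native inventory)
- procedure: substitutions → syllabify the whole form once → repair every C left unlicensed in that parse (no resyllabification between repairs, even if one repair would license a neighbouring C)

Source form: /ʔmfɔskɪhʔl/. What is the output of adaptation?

fɔskɪh

Substitution: /ʔ/ → /b/, giving /bmfɔskɪhbl/.
Under (C)V(C), the unsyllabifiable consonants are /b/, /m/, /b/, /l/ (at most one coda consonant is licensed; onsets are limited to one consonant).
Each unlicensed consonant is deleted: /b/, /m/, /b/, /l/.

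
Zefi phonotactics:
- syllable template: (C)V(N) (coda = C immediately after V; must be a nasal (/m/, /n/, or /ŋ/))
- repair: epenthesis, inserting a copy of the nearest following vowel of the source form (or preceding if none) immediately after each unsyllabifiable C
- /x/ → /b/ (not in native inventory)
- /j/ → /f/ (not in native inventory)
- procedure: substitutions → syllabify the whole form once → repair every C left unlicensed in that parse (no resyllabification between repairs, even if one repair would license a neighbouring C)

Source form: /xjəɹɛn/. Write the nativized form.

Substitution: /x/ → /b/, /j/ → /f/, giving /bfəɹɛn/.
Under (C)V(N), the unsyllabifiable consonants are /b/ (only a nasal (/m/, /n/, or /ŋ/) is licensed in coda position; onsets are limited to one consonant).
Inserting the epenthetic vowel yields /b/ → /bə/.

bəfəɹɛn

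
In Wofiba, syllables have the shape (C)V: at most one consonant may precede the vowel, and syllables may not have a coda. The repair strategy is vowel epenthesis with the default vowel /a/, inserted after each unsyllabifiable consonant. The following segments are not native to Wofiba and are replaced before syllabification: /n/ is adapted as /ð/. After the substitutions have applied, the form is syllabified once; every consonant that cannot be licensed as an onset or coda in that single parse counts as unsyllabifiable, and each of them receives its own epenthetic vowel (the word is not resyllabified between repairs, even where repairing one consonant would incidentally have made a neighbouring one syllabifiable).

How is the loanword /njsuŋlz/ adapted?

ðajasuŋalaza

Substitution: /n/ → /ð/, giving /ðjsuŋlz/.
Syllabifying with onset maximization leaves /ð/, /j/, /ŋ/, /l/, /z/ stranded (no codas are permitted; onsets are limited to one consonant).
Each unlicensed consonant becomes the onset of a new syllable: /ð/ → /ða/, /j/ → /ja/, /ŋ/ → /ŋa/, /l/ → /la/, /z/ → /za/.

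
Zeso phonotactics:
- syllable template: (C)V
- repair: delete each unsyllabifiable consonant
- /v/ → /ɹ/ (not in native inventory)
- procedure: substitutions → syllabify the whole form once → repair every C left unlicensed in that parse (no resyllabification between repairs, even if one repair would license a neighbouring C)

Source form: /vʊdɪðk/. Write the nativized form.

ɹʊdɪ

Substitution: /v/ → /ɹ/, giving /ɹʊdɪðk/.
Under (C)V, the unsyllabifiable consonants are /ð/, /k/ (no codas are permitted; onsets are limited to one consonant).
Deleting the stranded consonants removes /ð/, /k/.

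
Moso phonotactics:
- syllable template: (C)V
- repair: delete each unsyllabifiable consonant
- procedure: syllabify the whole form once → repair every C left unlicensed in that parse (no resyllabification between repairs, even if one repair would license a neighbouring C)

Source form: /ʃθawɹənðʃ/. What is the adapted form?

θaɹə

Syllabifying with onset maximization leaves /ʃ/, /w/, /n/, /ð/, /ʃ/ stranded (no codas are permitted; onsets are limited to one consonant).
Deleting the stranded consonants removes /ʃ/, /w/, /n/, /ð/, /ʃ/.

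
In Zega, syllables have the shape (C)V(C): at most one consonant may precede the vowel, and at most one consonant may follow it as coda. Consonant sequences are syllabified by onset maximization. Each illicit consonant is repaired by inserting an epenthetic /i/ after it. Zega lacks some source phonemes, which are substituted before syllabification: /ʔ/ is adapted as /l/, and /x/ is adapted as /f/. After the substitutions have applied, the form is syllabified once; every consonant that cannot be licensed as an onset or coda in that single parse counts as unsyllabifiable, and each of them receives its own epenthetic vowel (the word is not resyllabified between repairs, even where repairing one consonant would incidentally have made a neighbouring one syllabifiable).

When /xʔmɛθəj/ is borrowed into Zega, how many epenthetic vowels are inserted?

After substitution the input is /flmɛθəj/.
The unsyllabifiable consonants are /f/, /l/; each receives one epenthetic vowel.

2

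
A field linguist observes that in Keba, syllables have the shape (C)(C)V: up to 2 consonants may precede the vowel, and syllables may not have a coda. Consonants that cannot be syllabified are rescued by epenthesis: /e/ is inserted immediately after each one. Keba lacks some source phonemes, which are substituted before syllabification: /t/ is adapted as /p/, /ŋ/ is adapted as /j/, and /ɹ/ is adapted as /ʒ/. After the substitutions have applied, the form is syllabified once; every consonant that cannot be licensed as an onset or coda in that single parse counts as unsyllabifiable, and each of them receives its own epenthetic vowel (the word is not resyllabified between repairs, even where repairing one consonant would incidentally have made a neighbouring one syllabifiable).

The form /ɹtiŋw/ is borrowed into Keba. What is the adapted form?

Substitution: /ɹ/ → /ʒ/, /t/ → /p/, /ŋ/ → /j/, giving /ʒpijw/.
Under (C)(C)V, the unsyllabifiable consonants are /j/, /w/ (no codas are permitted; onsets may contain at most 2 consonants).
Each unlicensed consonant becomes the onset of a new syllable: /j/ → /je/, /w/ → /we/.

ʒpijewe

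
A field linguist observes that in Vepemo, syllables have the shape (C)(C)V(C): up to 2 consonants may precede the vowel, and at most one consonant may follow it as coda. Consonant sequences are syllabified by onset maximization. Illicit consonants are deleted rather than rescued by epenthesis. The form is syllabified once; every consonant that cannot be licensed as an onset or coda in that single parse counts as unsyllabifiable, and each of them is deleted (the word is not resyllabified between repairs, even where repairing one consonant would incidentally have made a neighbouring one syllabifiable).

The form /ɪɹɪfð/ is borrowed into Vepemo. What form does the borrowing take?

ɪɹɪf

The consonants /ð/ cannot be parsed into a legal (C)(C)V(C) syllable (at most one coda consonant is licensed; onsets may contain at most 2 consonants).
Deletion applies to /ð/.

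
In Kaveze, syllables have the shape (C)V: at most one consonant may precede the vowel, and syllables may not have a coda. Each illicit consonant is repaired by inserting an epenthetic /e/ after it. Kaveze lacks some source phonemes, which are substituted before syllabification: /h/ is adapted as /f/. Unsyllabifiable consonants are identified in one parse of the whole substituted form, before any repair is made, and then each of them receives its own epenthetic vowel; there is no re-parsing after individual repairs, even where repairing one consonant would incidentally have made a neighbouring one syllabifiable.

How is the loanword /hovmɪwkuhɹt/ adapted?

fovemɪwekufeɹete

Substitution: /h/ → /f/, giving /fovmɪwkufɹt/.
Syllabifying with onset maximization leaves /v/, /w/, /f/, /ɹ/, /t/ stranded (no codas are permitted; onsets are limited to one consonant).
Epenthesis after each stranded consonant: /v/ → /ve/, /w/ → /we/, /f/ → /fe/, /ɹ/ → /ɹe/, /t/ → /te/.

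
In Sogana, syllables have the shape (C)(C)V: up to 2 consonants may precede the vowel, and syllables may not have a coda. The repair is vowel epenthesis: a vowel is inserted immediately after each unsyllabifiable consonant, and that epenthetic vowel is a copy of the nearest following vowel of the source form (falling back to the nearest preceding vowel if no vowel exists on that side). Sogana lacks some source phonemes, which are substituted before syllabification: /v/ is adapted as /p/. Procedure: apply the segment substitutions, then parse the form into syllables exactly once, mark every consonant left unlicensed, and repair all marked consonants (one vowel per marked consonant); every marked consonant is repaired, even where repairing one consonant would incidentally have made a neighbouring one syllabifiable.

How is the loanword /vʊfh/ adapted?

pʊfʊhʊ

Substitution: /v/ → /p/, giving /pʊfh/.
Syllabifying with onset maximization leaves /f/, /h/ stranded (no codas are permitted; onsets may contain at most 2 consonants).
Each unlicensed consonant becomes the onset of a new syllable: /f/ → /fʊ/, /h/ → /hʊ/.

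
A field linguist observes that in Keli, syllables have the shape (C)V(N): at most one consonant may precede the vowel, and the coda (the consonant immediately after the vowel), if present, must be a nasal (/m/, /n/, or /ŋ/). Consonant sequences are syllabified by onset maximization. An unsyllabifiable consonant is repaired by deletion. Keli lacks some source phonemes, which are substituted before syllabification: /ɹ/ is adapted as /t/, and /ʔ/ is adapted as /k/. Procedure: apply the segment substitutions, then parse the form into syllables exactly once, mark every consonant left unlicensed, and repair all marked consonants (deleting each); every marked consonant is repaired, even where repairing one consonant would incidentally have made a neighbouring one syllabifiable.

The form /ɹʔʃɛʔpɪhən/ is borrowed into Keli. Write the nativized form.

ʃɛpɪhən

Substitution: /ɹ/ → /t/, /ʔ/ → /k/, giving /tkʃɛkpɪhən/.
Syllabifying with onset maximization leaves /t/, /k/, /k/ stranded (only a nasal (/m/, /n/, or /ŋ/) is licensed in coda position; onsets are limited to one consonant).
Deleting the stranded consonants removes /t/, /k/, /k/.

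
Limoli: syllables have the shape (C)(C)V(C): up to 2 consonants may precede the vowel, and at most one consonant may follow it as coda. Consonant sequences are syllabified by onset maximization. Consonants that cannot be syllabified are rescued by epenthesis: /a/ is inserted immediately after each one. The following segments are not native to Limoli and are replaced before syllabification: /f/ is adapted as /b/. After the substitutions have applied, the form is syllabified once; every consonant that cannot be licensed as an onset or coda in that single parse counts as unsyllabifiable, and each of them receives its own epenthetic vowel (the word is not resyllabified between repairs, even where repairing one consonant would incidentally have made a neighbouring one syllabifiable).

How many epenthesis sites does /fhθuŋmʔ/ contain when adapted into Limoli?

3

After substitution the input is /bhθuŋmʔ/.
The unsyllabifiable consonants are /b/, /m/, /ʔ/; each receives one epenthetic vowel.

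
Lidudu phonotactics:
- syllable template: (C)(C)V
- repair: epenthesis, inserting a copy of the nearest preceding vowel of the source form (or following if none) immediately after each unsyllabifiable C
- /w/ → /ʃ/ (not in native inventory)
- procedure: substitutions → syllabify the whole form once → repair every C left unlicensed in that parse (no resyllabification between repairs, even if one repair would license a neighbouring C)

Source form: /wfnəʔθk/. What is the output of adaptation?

ʃəfnəʔəθəkə

Substitution: /w/ → /ʃ/, giving /ʃfnəʔθk/.
Under (C)(C)V, the unsyllabifiable consonants are /ʃ/, /ʔ/, /θ/, /k/ (no codas are permitted; onsets may contain at most 2 consonants).
Inserting the epenthetic vowel yields /ʃ/ → /ʃə/, /ʔ/ → /ʔə/, /θ/ → /θə/, /k/ → /kə/.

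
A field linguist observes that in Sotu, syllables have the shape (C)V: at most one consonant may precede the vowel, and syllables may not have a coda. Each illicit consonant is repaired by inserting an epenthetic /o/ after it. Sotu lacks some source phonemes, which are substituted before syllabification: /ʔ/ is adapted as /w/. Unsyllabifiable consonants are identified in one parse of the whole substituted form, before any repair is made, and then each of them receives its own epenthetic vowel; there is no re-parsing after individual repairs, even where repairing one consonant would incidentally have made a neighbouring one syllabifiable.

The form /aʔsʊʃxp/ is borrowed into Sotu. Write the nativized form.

Substitution: /ʔ/ → /w/, giving /awsʊʃxp/.
The consonants /w/, /ʃ/, /x/, /p/ cannot be parsed into a legal (C)V syllable (no codas are permitted; onsets are limited to one consonant).
Epenthesis after each stranded consonant: /w/ → /wo/, /ʃ/ → /ʃo/, /x/ → /xo/, /p/ → /po/.

awosʊʃoxopo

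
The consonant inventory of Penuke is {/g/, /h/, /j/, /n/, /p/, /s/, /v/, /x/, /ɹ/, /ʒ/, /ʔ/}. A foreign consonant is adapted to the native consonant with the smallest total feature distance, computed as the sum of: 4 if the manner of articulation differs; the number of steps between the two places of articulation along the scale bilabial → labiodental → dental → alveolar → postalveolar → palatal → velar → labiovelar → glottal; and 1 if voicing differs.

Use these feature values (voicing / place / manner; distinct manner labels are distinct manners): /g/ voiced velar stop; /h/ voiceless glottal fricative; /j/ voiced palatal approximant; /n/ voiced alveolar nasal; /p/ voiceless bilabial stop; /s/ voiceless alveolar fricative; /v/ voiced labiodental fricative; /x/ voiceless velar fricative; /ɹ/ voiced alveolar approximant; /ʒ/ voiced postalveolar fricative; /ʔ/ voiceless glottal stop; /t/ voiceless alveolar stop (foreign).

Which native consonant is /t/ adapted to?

/p/ is closest: same manner (stop), place distance 3 (alveolar→bilabial), same voicing; total 3. Next closest is /g/ at distance 4.

p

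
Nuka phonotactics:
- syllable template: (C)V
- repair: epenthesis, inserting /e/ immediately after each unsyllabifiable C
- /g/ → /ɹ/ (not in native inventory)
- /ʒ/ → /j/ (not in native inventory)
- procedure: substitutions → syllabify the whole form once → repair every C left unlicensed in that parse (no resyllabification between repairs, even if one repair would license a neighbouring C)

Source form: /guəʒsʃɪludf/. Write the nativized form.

ɹuəjeseʃɪludefe

Substitution: /g/ → /ɹ/, /ʒ/ → /j/, giving /ɹuəjsʃɪludf/.
Under (C)V, the unsyllabifiable consonants are /j/, /s/, /d/, /f/ (no codas are permitted; onsets are limited to one consonant).
Epenthesis after each stranded consonant: /j/ → /je/, /s/ → /se/, /d/ → /de/, /f/ → /fe/.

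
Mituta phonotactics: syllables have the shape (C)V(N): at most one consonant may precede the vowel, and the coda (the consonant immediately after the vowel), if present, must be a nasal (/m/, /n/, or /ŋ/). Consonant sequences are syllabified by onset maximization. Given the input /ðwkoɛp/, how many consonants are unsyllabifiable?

3

Under (C)V(N), the unsyllabifiable consonants are /ð/, /w/, /p/ (only a nasal (/m/, /n/, or /ŋ/) is licensed in coda position; onsets are limited to one consonant).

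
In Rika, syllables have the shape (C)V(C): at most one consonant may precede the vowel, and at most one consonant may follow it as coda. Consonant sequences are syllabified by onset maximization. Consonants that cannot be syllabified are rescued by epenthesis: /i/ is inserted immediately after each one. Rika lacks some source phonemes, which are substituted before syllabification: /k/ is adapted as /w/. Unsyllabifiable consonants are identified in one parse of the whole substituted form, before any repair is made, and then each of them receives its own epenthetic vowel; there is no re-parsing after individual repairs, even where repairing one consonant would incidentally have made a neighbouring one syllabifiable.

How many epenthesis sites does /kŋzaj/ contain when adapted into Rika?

2

After substitution the input is /wŋzaj/.
The unsyllabifiable consonants are /w/, /ŋ/; each receives one epenthetic vowel.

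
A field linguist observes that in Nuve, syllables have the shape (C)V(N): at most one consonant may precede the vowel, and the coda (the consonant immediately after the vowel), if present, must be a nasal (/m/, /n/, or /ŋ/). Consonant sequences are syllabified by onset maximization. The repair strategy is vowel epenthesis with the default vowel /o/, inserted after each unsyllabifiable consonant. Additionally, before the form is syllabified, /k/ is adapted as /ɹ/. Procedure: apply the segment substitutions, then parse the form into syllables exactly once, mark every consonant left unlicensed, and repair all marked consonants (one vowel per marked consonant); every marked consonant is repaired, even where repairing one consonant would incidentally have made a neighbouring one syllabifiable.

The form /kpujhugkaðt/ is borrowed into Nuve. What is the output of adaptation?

ɹopujohugoɹaðoto

Substitution: /k/ → /ɹ/, giving /ɹpujhugɹaðt/.
Under (C)V(N), the unsyllabifiable consonants are /ɹ/, /j/, /g/, /ð/, /t/ (only a nasal (/m/, /n/, or /ŋ/) is licensed in coda position; onsets are limited to one consonant).
Inserting the epenthetic vowel yields /ɹ/ → /ɹo/, /j/ → /jo/, /g/ → /go/, /ð/ → /ðo/, /t/ → /to/.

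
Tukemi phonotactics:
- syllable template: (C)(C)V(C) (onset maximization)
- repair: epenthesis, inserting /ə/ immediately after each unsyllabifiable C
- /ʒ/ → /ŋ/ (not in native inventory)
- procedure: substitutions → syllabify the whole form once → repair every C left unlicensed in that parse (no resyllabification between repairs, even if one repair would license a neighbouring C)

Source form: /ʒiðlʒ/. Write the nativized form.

ŋiðləŋə

Substitution: /ʒ/ → /ŋ/, giving /ŋiðlŋ/.
The consonants /l/, /ŋ/ cannot be parsed into a legal (C)(C)V(C) syllable (at most one coda consonant is licensed; onsets may contain at most 2 consonants).
Epenthesis after each stranded consonant: /l/ → /lə/, /ŋ/ → /ŋə/.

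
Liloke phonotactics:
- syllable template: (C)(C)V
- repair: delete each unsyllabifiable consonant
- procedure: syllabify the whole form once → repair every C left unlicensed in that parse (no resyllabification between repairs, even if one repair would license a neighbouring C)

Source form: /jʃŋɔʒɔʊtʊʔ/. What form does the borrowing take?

ʃŋɔʒɔʊtʊ

The consonants /j/, /ʔ/ cannot be parsed into a legal (C)(C)V syllable (no codas are permitted; onsets may contain at most 2 consonants).
Each unlicensed consonant is deleted: /j/, /ʔ/.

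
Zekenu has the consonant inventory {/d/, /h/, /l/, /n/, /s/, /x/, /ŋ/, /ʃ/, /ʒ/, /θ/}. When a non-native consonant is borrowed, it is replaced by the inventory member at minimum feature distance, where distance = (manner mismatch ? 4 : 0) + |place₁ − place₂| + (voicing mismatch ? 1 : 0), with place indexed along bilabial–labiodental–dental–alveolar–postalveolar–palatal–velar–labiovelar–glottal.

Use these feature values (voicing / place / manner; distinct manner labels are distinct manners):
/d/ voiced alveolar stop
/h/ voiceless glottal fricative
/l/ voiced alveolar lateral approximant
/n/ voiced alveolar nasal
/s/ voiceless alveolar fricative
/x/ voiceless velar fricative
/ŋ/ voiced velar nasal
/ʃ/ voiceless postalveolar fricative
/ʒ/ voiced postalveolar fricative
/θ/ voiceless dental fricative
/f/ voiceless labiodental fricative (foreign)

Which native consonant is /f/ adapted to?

/θ/ is closest: same manner (fricative), place distance 1 (labiodental→dental), same voicing; total 1. Next closest is /s/ at distance 2.

θ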